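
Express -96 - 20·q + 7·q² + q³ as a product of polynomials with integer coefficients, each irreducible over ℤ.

By the rational root theorem, q = 4 is a root, so (q - 4) is a factor; dividing leaves q² + 11·q + 24.
The remaining quadratic factors as (q + 8)(q + 3).

(q + 3)·(q + 8)·(q - 4)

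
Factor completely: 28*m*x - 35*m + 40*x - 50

Group as (28*m*x - 35*m) + (40*x - 50) = 7*m*(4*x - 5) + 10*(4*x - 5).
Both groups share the factor (4*x - 5).

(4*x - 5)*(7*m + 10)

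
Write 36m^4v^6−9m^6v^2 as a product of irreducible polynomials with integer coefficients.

Every term has a factor of 9m^4v^2; factoring it out leaves −m^2+4v^4.
Recognize a difference of squares with the parts 2v^2 and m.

−9m^4v^2(m+2v^2)(m−2v^2)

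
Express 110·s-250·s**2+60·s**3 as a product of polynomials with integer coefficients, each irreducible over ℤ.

Pull out the common factor 10·s, then factor the remaining trinomial.

10·s·(2·s-1)·(3·s-11)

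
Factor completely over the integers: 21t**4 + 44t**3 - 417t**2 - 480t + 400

(3t + 5)(7t - 4)(t + 5)(t - 4)

Testing divisors of the constant over divisors of the leading coefficient, t = -5/3 is a root, giving the factor (3t + 5) and quotient 7t**3 + 3t**2 - 144t + 80.
Continuing, t = 4 is a root, giving the factor (t - 4) and quotient 7t**2 + 31t - 20.
The remaining quadratic factors as (t + 5)(7t - 4).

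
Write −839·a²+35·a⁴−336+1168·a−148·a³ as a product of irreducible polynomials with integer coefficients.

(5·a−4)·(7·a−3)·(a+4)·(a−7)

By the rational root theorem, a = 4/5 is a root, so (5·a−4) divides it; the quotient is 7·a³−24·a²−187·a+84.
Then a = −4 is a root, giving the factor (a+4) and quotient 7·a²−52·a+21.
The remaining quadratic factors as (a−7)(7·a−3).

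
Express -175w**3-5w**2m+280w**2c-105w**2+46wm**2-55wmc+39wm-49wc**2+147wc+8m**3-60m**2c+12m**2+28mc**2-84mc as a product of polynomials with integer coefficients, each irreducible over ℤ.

-(7w-4m)(5w+m-7c)(5w+2m-c+3)

Group: 5w(-35w**2+6wm+7wc-21w+8m**2-4mc+12m) + (m-7c)(-35w**2+6wm+7wc-21w+8m**2-4mc+12m); both groups contain (-35w**2+6wm+7wc-21w+8m**2-4mc+12m), so (5w+m-7c) is a factor with cofactor -35w**2+6wm+7wc-21w+8m**2-4mc+12m.
The cofactor groups again: -35w**2+6wm+7wc-21w+8m**2-4mc+12m = -5w(7w-4m) + (-2m+c-3)(7w-4m); both groups contain (7w-4m), giving -(5w+2m-c+3)(7w-4m).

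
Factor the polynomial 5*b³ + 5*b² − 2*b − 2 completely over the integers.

(b + 1)*(5*b² − 2)

Group as (5*b³ − 2*b) + (5*b² − 2) = b*(5*b² − 2) + (5*b² − 2).
Both groups share the factor (5*b² − 2).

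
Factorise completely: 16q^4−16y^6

Pull out the common factor 16, leaving q^4−y^6.
Recognize a difference of squares with the parts q^2 and y^3.

16(q^2+y^3)(q^2−y^3)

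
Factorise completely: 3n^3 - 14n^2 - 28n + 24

By the rational root theorem, n = 2/3 is a root, so (3n - 2) divides it; the quotient is n^2 - 4n - 12.
The remaining quadratic factors as (n + 2)(n - 6).

(3n - 2)(n + 2)(n - 6)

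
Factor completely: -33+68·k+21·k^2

Need a pair with product 21·(-33) = -693 and sum 68: that's 77 and -9.
Split the middle term: 21·k^2+77·k - 9·k-33 = 7·k·(3·k+11) - 3·(3·k+11).

(3·k+11)·(7·k-3)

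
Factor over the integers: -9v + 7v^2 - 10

(7v + 5)(v - 2)

Need a pair with product 7·(-10) = -70 and sum -9: that's 5 and -14.
Split the middle term: 7v^2 + 5v - 14v - 10 = v(7v + 5) - 2(7v + 5).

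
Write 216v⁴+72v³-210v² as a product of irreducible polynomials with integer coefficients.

6v²(6v+7)(6v-5)

Pull out the common factor 6v², then factor the remaining trinomial.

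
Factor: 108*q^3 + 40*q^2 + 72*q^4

4*q^2*(3*q + 2)*(6*q + 5)

Pull out the common factor 4*q^2, then factor the remaining trinomial.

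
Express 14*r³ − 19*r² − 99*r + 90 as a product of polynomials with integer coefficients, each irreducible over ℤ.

(2*r + 5)*(7*r − 6)*(r − 3)

By the rational root theorem, r = −5/2 is a root, giving the factor (2*r + 5) and quotient 7*r² − 27*r + 18.
The remaining quadratic factors as (7*r − 6)(r − 3).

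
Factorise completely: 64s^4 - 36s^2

4s^2(4s + 3)(4s - 3)

Pull out the common factor 4s^2; 16s^2 - 9 is a difference of squares.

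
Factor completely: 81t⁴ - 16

(3t + 2)(3t - 2)(9t² + 4)

Difference of squares twice: with A = 3t and B = 2, A⁴ − B⁴ = (A² − B²)(A² + B²), and A² − B² factors again.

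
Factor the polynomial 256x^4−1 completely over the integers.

(4x+1)(4x−1)(16x^2+1)

Write as (16x^2)² − (1)², then factor 16x^2−1 once more.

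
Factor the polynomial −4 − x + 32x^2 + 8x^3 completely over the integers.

Group as (8x^3 − x) + (32x^2 − 4) = x(8x^2 − 1) + 4(8x^2 − 1).
Both groups share the factor (8x^2 − 1).

(x + 4)(8x^2 − 1)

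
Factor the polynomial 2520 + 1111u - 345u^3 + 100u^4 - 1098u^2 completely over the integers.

By the rational root theorem, u = -8/5 is a root, so (5u + 8) divides it; the quotient is 20u^3 - 101u^2 - 58u + 315.
Continuing, u = 5 is a root, giving the factor (u - 5) and quotient 20u^2 - u - 63.
The remaining quadratic factors as (5u - 9)(4u + 7).

(4u + 7)(5u + 8)(5u - 9)(u - 5)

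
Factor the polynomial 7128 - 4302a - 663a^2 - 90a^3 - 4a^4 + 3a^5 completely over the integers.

(3a - 4)(a + 6)(a - 9)(a^2 + 3a + 33)

Among the possible rational roots, a = 9 is a root, giving the factor (a - 9) and quotient 3a^4 + 23a^3 + 117a^2 + 390a - 792.
Next, a = -6 is a root, so (a + 6) is a factor; dividing leaves 3a^3 + 5a^2 + 87a - 132.
Then a = 4/3 is a root, so (3a - 4) is a factor; dividing leaves a^2 + 3a + 33.
The quadratic a^2 + 3a + 33 has discriminant -123 < 0 and is irreducible over ℤ.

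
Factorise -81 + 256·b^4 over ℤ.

Difference of squares twice: with A = 4·b and B = 3, A⁴ − B⁴ = (A² − B²)(A² + B²), and A² − B² factors again.

(4·b + 3)·(4·b - 3)·(16·b^2 + 9)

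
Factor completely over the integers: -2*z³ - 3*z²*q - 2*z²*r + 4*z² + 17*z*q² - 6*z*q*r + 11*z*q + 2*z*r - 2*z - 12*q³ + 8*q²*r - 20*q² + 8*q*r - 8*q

-(2*z - 3*q + 2*r - 2)*(z - q - 1)*(z + 4*q)

Group: z*(-2*z² + 5*z*q - 2*z*r + 4*z - 3*q² + 2*q*r - 5*q + 2*r - 2) + 4*q*(-2*z² + 5*z*q - 2*z*r + 4*z - 3*q² + 2*q*r - 5*q + 2*r - 2); both groups contain (-2*z² + 5*z*q - 2*z*r + 4*z - 3*q² + 2*q*r - 5*q + 2*r - 2), so (z + 4*q) is a factor with cofactor -2*z² + 5*z*q - 2*z*r + 4*z - 3*q² + 2*q*r - 5*q + 2*r - 2.
The cofactor groups again: -2*z² + 5*z*q - 2*z*r + 4*z - 3*q² + 2*q*r - 5*q + 2*r - 2 = -z*(2*z - 3*q + 2*r - 2) + (q + 1)*(2*z - 3*q + 2*r - 2); both groups contain (2*z - 3*q + 2*r - 2), giving -(z - q - 1)*(2*z - 3*q + 2*r - 2).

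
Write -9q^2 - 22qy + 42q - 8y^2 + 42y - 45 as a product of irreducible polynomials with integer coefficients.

Group: -9q(q + 2y - 3) + (-4y + 15)(q + 2y - 3); both groups contain (q + 2y - 3).

-(9q + 4y - 15)(q + 2y - 3)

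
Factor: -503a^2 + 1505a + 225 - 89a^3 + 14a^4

Among the possible rational roots, a = 9 is a root, so (a - 9) divides it; the quotient is 14a^3 + 37a^2 - 170a - 25.
Continuing, a = -1/7 is a root, so (7a + 1) divides it; the quotient is 2a^2 + 5a - 25.
The remaining quadratic factors as (a + 5)(2a - 5).

(2a - 5)(7a + 1)(a + 5)(a - 9)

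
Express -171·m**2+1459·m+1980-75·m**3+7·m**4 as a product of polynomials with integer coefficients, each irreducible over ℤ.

By the rational root theorem, m = -9/7 is a root, so (7·m+9) divides it; the quotient is m**3-12·m**2-9·m+220.
Next, m = -4 is a root, so (m+4) is a factor; dividing leaves m**2-16·m+55.
The remaining quadratic factors as (m-11)(m-5).

(7·m+9)·(m+4)·(m-11)·(m-5)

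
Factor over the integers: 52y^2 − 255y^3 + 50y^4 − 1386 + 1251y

(2y − 3)(5y + 11)(5y − 14)(y − 3)

Among the possible rational roots, y = −11/5 is a root, so (5y + 11) divides it; the quotient is 10y^3 − 73y^2 + 171y − 126.
Continuing, y = 3/2 is a root, giving the factor (2y − 3) and quotient 5y^2 − 29y + 42.
The remaining quadratic factors as (y − 3)(5y − 14).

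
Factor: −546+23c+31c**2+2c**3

Among the possible rational roots, c = −13 is a root, so (c+13) is a factor; dividing leaves 2c**2+5c−42.
The remaining quadratic factors as (c+6)(2c−7).

(2c−7)(c+13)(c+6)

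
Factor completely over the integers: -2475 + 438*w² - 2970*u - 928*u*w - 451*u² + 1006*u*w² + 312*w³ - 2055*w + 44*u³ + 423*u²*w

Group: u*(44*u² + 159*u*w + 209*u + 52*w² + 203*w + 165) + (6*w - 15)*(44*u² + 159*u*w + 209*u + 52*w² + 203*w + 165); both groups contain (44*u² + 159*u*w + 209*u + 52*w² + 203*w + 165), so (u + 6*w - 15) is a factor with cofactor 44*u² + 159*u*w + 209*u + 52*w² + 203*w + 165.
The cofactor groups again: 44*u² + 159*u*w + 209*u + 52*w² + 203*w + 165 = 11*u*(4*u + 13*w + 15) + (4*w + 11)*(4*u + 13*w + 15); both groups contain (4*u + 13*w + 15), giving (11*u + 4*w + 11)*(4*u + 13*w + 15).

(11*u + 4*w + 11)*(4*u + 13*w + 15)*(u + 6*w - 15)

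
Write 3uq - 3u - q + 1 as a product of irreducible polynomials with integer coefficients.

Group as (3uq - 3u) + (-q + 1) = 3u(q - 1) - (q - 1).
Both groups share the factor (q - 1).

(3u - 1)(q - 1)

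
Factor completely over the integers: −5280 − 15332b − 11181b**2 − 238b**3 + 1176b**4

Trying the rational-root candidates, b = −11/6 is a root, giving the factor (6b + 11) and quotient 196b**3 − 399b**2 − 1132b − 480.
Then b = −4/7 is a root, so (7b + 4) divides it; the quotient is 28b**2 − 73b − 120.
The remaining quadratic factors as (4b − 15)(7b + 8).

(4b − 15)(6b + 11)(7b + 4)(7b + 8)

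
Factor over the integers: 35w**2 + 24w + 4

Need a pair with product 35·4 = 140 and sum 24: that's 14 and 10.
Split the middle term: 35w**2 + 14w + 10w + 4 = 7w(5w + 2) + 2(5w + 2).

(5w + 2)(7w + 2)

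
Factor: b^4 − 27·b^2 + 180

Substitute u = b^2 to get a quadratic in u, then factor.
b^2 − 15 is irreducible over ℤ (15 is not a perfect square).
b^2 − 12 is irreducible over ℤ (12 is not a perfect square).

(b^2 − 12)·(b^2 − 15)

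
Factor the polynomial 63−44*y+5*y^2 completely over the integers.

(5*y−9)*(y−7)

Need a pair with product 5·63 = 315 and sum −44: that's −9 and −35.
Split the middle term: 5*y^2−9*y − 35*y+63 = y*(5*y−9) − 7*(5*y−9).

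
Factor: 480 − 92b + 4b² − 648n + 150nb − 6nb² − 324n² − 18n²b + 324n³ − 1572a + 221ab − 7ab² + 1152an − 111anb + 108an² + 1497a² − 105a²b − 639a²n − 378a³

Group: 7a(−54a² − 45an − 15ab + 183a + 54n² − 3nb − 18n − b² + 23b − 120) + (6n − 4)(−54a² − 45an − 15ab + 183a + 54n² − 3nb − 18n − b² + 23b − 120); both groups contain (−54a² − 45an − 15ab + 183a + 54n² − 3nb − 18n − b² + 23b − 120), so (7a + 6n − 4) is a factor with cofactor −54a² − 45an − 15ab + 183a + 54n² − 3nb − 18n − b² + 23b − 120.
The cofactor groups again: −54a² − 45an − 15ab + 183a + 54n² − 3nb − 18n − b² + 23b − 120 = −9a(6a + 9n + b − 15) + (6n − b + 8)(6a + 9n + b − 15); both groups contain (6a + 9n + b − 15), giving −(9a − 6n + b − 8)(6a + 9n + b − 15).

−(6a + 9n + b − 15)(7a + 6n − 4)(9a − 6n + b − 8)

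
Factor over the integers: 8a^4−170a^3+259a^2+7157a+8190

(2a+9)(4a+5)(a−13)(a−14)

By the rational root theorem, a = −5/4 is a root, giving the factor (4a+5) and quotient 2a^3−45a^2+121a+1638.
Next, a = −9/2 is a root, giving the factor (2a+9) and quotient a^2−27a+182.
The remaining quadratic factors as (a−14)(a−13).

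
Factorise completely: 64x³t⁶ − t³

Factor out t³ first: what remains is 64x³t³ − 1.
Recognize a difference of cubes with the parts 4xt and 1.

t³(4xt − 1)(16x²t² + 4xt + 1)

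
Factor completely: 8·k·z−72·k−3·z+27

(8·k−3)·(z−9)

Group as (8·k·z−72·k) + (−3·z+27) = 8·k·(z−9) − 3·(z−9).
Both groups share the factor (z−9).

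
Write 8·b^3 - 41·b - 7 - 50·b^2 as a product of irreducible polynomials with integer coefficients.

(2·b + 1)·(4·b + 1)·(b - 7)

By the rational root theorem, b = -1/4 is a root, so (4·b + 1) is a factor; dividing leaves 2·b^2 - 13·b - 7.
The remaining quadratic factors as (b - 7)(2·b + 1).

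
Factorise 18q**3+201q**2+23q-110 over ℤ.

Trying the rational-root candidates, q = -5/6 is a root, so (6q+5) is a factor; dividing leaves 3q**2+31q-22.
The remaining quadratic factors as (q+11)(3q-2).

(3q-2)(6q+5)(q+11)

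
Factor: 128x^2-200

Factor out 8, leaving 16x^2-25, which is a difference of two squares.

8(4x+5)(4x-5)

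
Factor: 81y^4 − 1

(3y + 1)(3y − 1)(9y^2 + 1)

(3y)⁴ − (1)⁴ = ((3y)² − (1)²)((3y)² + (1)²); the first factor splits again, the second (9y^2 + 1) is irreducible.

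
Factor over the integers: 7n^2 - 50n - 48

Need a pair with product 7·(-48) = -336 and sum -50: that's 6 and -56.
Split the middle term: 7n^2 + 6n - 56n - 48 = n(7n + 6) - 8(7n + 6).

(7n + 6)(n - 8)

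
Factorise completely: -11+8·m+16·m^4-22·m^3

(8·m-11)·(2·m^3+1)

Group as (16·m^4+8·m) + (-22·m^3-11) = 8·m·(2·m^3+1) - 11·(2·m^3+1).
Both groups share the factor (2·m^3+1).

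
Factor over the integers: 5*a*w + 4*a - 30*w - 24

Group as (5*a*w + 4*a) + (-30*w - 24) = a*(5*w + 4) - 6*(5*w + 4).
Both groups share the factor (5*w + 4).

(5*w + 4)*(a - 6)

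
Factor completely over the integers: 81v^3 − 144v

Pull out the common factor 9v; 9v^2 − 16 is a difference of squares.

9v(3v + 4)(3v − 4)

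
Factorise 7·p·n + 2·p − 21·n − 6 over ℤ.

(7·n + 2)·(p − 3)

Group as (7·p·n + 2·p) + (−21·n − 6) = p·(7·n + 2) − 3·(7·n + 2).
Both groups share the factor (7·n + 2).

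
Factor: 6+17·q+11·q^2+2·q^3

Among the possible rational roots, q = -3 is a root, so (q+3) divides it; the quotient is 2·q^2+5·q+2.
The remaining quadratic factors as (2·q+1)(q+2).

(2·q+1)·(q+2)·(q+3)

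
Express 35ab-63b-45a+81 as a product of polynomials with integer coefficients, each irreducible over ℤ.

Group as (35ab-45a) + (-63b+81) = 5a(7b-9) - 9(7b-9).
Both groups share the factor (7b-9).

(5a-9)(7b-9)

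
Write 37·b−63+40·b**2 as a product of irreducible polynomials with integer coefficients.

(5·b+9)·(8·b−7)

Need a pair with product 40·(−63) = −2520 and sum 37: that's −35 and 72.
Split the middle term: 40·b**2−35·b + 72·b−63 = 5·b·(8·b−7) + 9·(8·b−7).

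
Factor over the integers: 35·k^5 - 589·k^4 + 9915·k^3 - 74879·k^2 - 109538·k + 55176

(5·k - 2)·(7·k + 11)·(k - 11)·(k^2 - 7·k + 228)

Among the possible rational roots, k = -11/7 is a root, so (7·k + 11) is a factor; dividing leaves 5·k^4 - 92·k^3 + 1561·k^2 - 13150·k + 5016.
Continuing, k = 2/5 is a root, so (5·k - 2) divides it; the quotient is k^3 - 18·k^2 + 305·k - 2508.
Next, k = 11 is a root, so (k - 11) is a factor; dividing leaves k^2 - 7·k + 228.
The quadratic k^2 - 7·k + 228 has discriminant -863 < 0 and is irreducible over ℤ.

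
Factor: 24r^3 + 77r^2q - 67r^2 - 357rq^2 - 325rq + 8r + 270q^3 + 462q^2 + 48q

(3r - 5q - 8)(8r - 9q - 1)(r + 6q)

Group: 8r(3r^2 + 13rq - 8r - 30q^2 - 48q) + (-9q - 1)(3r^2 + 13rq - 8r - 30q^2 - 48q); both groups contain (3r^2 + 13rq - 8r - 30q^2 - 48q), so (8r - 9q - 1) is a factor with cofactor 3r^2 + 13rq - 8r - 30q^2 - 48q.
The cofactor groups again: 3r^2 + 13rq - 8r - 30q^2 - 48q = 3r(r + 6q) + (-5q - 8)(r + 6q); both groups contain (r + 6q), giving (3r - 5q - 8)(r + 6q).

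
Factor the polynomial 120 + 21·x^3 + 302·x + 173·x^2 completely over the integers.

(3·x + 5)·(7·x + 4)·(x + 6)

Testing divisors of the constant over divisors of the leading coefficient, x = −6 is a root, so (x + 6) divides it; the quotient is 21·x^2 + 47·x + 20.
The remaining quadratic factors as (7·x + 4)(3·x + 5).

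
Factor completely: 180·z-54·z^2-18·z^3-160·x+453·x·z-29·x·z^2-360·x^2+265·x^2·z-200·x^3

-(5·x+z+5)·(5·x-2·z+4)·(8·x-9·z)

Group: 5·x·(-40·x^2+37·x·z-40·x+9·z^2+45·z) + (-2·z+4)·(-40·x^2+37·x·z-40·x+9·z^2+45·z); both groups contain (-40·x^2+37·x·z-40·x+9·z^2+45·z), so (5·x-2·z+4) is a factor with cofactor -40·x^2+37·x·z-40·x+9·z^2+45·z.
The cofactor groups again: -40·x^2+37·x·z-40·x+9·z^2+45·z = -5·x·(8·x-9·z) + (-z-5)·(8·x-9·z); both groups contain (8·x-9·z), giving -(5·x+z+5)·(8·x-9·z).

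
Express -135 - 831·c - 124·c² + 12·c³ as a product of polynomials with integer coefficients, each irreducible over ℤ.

By the rational root theorem, c = -1/6 is a root, so (6·c + 1) divides it; the quotient is 2·c² - 21·c - 135.
The remaining quadratic factors as (2·c + 9)(c - 15).

(2·c + 9)·(6·c + 1)·(c - 15)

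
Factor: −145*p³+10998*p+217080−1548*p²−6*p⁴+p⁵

Trying the rational-root candidates, p = −9 is a root, so (p+9) divides it; the quotient is p⁴−15*p³−10*p²−1458*p+24120.
Next, p = 12 is a root, giving the factor (p−12) and quotient p³−3*p²−46*p−2010.
Next, p = 15 is a root, so (p−15) divides it; the quotient is p²+12*p+134.
The quadratic p²+12*p+134 has discriminant −392 < 0 and is irreducible over ℤ.

(p+9)*(p−12)*(p−15)*(p²+12*p+134)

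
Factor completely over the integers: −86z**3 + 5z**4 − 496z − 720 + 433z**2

(5z + 4)(z − 4)(z − 5)(z − 9)

By the rational root theorem, z = 9 is a root, so (z − 9) divides it; the quotient is 5z**3 − 41z**2 + 64z + 80.
Then z = 5 is a root, giving the factor (z − 5) and quotient 5z**2 − 16z − 16.
The remaining quadratic factors as (5z + 4)(z − 4).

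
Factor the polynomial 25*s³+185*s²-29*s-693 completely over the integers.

(5*s+11)*(5*s-9)*(s+7)

Testing divisors of the constant over divisors of the leading coefficient, s = -11/5 is a root, giving the factor (5*s+11) and quotient 5*s²+26*s-63.
The remaining quadratic factors as (s+7)(5*s-9).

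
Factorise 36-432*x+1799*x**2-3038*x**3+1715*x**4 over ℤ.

Among the possible rational roots, x = 2/7 is a root, so (7*x-2) is a factor; dividing leaves 245*x**3-364*x**2+153*x-18.
Next, x = 3/7 is a root, giving the factor (7*x-3) and quotient 35*x**2-37*x+6.
The remaining quadratic factors as (7*x-6)(5*x-1).

(5*x-1)*(7*x-2)*(7*x-3)*(7*x-6)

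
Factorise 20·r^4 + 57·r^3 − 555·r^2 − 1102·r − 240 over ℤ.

(4·r + 1)·(5·r + 8)·(r + 6)·(r − 5)

By the rational root theorem, r = 5 is a root, so (r − 5) divides it; the quotient is 20·r^3 + 157·r^2 + 230·r + 48.
Then r = −8/5 is a root, so (5·r + 8) divides it; the quotient is 4·r^2 + 25·r + 6.
The remaining quadratic factors as (4·r + 1)(r + 6).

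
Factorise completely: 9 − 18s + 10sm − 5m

(2s − 1)(5m − 9)

Group as (10sm − 18s) + (−5m + 9) = 2s(5m − 9) − (5m − 9).
Both groups share the factor (5m − 9).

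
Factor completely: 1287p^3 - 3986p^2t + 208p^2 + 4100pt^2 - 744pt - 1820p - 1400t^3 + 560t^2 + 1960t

(11p - 10t + 14)(13p - 14t)(9p - 10t - 10)

Group: 11p(117p^2 - 256pt - 130p + 140t^2 + 140t) + (-10t + 14)(117p^2 - 256pt - 130p + 140t^2 + 140t); both groups contain (117p^2 - 256pt - 130p + 140t^2 + 140t), so (11p - 10t + 14) is a factor with cofactor 117p^2 - 256pt - 130p + 140t^2 + 140t.
The cofactor groups again: 117p^2 - 256pt - 130p + 140t^2 + 140t = 13p(9p - 10t - 10) - 14t(9p - 10t - 10); both groups contain (9p - 10t - 10), giving (13p - 14t)(9p - 10t - 10).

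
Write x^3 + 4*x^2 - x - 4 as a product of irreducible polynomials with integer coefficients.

Testing divisors of the constant over divisors of the leading coefficient, x = -1 is a root, so (x + 1) divides it; the quotient is x^2 + 3*x - 4.
The remaining quadratic factors as (x + 4)(x - 1).

(x + 1)*(x + 4)*(x - 1)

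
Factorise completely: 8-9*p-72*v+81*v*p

(9*p-8)*(9*v-1)

Group as (81*v*p-72*v) + (-9*p+8) = 9*v*(9*p-8) - (9*p-8).
Both groups share the factor (9*p-8).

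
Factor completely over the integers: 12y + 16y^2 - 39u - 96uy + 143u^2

Group: 13u(11u - 4y - 3) - 4y(11u - 4y - 3); both groups contain (11u - 4y - 3).

(11u - 4y - 3)(13u - 4y)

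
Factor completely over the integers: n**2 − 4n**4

Every term has a factor of n**2; factoring it out leaves −4n**2 + 1.
Recognize a difference of squares with the parts 1 and 2n.

−n**2(2n + 1)(2n − 1)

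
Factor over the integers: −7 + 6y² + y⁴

Substitute u = y² to get a quadratic in u, then factor.
y² + 7 is irreducible over ℤ (always positive, so no real roots).
y² − 1 is a difference of squares.

(y + 1)(y − 1)(y² + 7)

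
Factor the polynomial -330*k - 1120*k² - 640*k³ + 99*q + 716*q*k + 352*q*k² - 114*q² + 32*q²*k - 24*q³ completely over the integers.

-(3*q - 10*k)*(4*q - 8*k - 3)*(2*q + 8*k + 11)

Group: 2*q*(-12*q² + 64*q*k + 9*q - 80*k² - 30*k) + (8*k + 11)*(-12*q² + 64*q*k + 9*q - 80*k² - 30*k); both groups contain (-12*q² + 64*q*k + 9*q - 80*k² - 30*k), so (2*q + 8*k + 11) is a factor with cofactor -12*q² + 64*q*k + 9*q - 80*k² - 30*k.
The cofactor groups again: -12*q² + 64*q*k + 9*q - 80*k² - 30*k = -3*q*(4*q - 8*k - 3) + 10*k*(4*q - 8*k - 3); both groups contain (4*q - 8*k - 3), giving -(3*q - 10*k)*(4*q - 8*k - 3).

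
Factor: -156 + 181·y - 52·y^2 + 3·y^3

(3·y - 4)·(y - 13)·(y - 3)

Among the possible rational roots, y = 3 is a root, so (y - 3) is a factor; dividing leaves 3·y^2 - 43·y + 52.
The remaining quadratic factors as (y - 13)(3·y - 4).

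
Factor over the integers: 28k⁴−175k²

Every term has a factor of 7k². Then 4k²−25 = (2k)² − (5)².

7k²(2k+5)(2k−5)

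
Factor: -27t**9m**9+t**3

Every term has a factor of t**3; factoring it out leaves -27t**6m**9+1.
Recognize a difference of cubes with the parts 1 and 3t**2m**3.

-t**3(3t**2m**3-1)(9t**4m**6+3t**2m**3+1)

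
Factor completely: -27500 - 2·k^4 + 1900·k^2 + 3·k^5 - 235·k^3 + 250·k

By the rational root theorem, k = 5 is a root, so (k - 5) is a factor; dividing leaves 3·k^4 + 13·k^3 - 170·k^2 + 1050·k + 5500.
Continuing, k = -10/3 is a root, so (3·k + 10) divides it; the quotient is k^3 + k^2 - 60·k + 550.
Then k = -11 is a root, so (k + 11) is a factor; dividing leaves k^2 - 10·k + 50.
The quadratic k^2 - 10·k + 50 has discriminant -100 < 0 and is irreducible over ℤ.

(3·k + 10)·(k + 11)·(k - 5)·(k^2 - 10·k + 50)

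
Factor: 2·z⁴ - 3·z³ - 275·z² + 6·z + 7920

Trying the rational-root candidates, z = -15/2 is a root, giving the factor (2·z + 15) and quotient z³ - 9·z² - 70·z + 528.
Then z = 6 is a root, so (z - 6) divides it; the quotient is z² - 3·z - 88.
The remaining quadratic factors as (z + 8)(z - 11).

(2·z + 15)·(z + 8)·(z - 11)·(z - 6)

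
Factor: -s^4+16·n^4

(2·n+s)·(2·n-s)·(4·n^2+s^2)

(2·n)⁴ − (s)⁴ = ((2·n)² − (s)²)((2·n)² + (s)²); the first factor splits again, the second (4·n^2+s^2) is irreducible.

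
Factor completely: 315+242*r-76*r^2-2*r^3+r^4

Trying the rational-root candidates, r = -9 is a root, so (r+9) divides it; the quotient is r^3-11*r^2+23*r+35.
Next, r = -1 is a root, so (r+1) is a factor; dividing leaves r^2-12*r+35.
The remaining quadratic factors as (r-5)(r-7).

(r+1)*(r+9)*(r-5)*(r-7)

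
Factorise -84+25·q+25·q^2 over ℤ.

Need a pair with product 25·(-84) = -2100 and sum 25: that's -35 and 60.
Split the middle term: 25·q^2-35·q + 60·q-84 = 5·q·(5·q-7) + 12·(5·q-7).

(5·q+12)·(5·q-7)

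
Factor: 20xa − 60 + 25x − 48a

(4a + 5)(5x − 12)

Group as (20xa + 25x) + (−48a − 60) = 5x(4a + 5) − 12(4a + 5).
Both groups share the factor (4a + 5).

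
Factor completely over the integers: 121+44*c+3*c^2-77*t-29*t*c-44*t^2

-(11*t-c-11)*(4*t+3*c+11)

Group: -11*t*(4*t+3*c+11) + (c+11)*(4*t+3*c+11); both groups contain (4*t+3*c+11).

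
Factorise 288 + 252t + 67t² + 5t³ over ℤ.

(5t + 12)(t + 3)(t + 8)

Testing divisors of the constant over divisors of the leading coefficient, t = -12/5 is a root, so (5t + 12) is a factor; dividing leaves t² + 11t + 24.
The remaining quadratic factors as (t + 8)(t + 3).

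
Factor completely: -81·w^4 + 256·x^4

(4·x - 3·w)·(4·x + 3·w)·(16·x^2 + 9·w^2)

Write as (16·x^2)² − (9·w^2)², then factor 16·x^2 - 9·w^2 once more.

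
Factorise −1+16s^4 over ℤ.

Difference of squares twice: with A = 2s and B = 1, A⁴ − B⁴ = (A² − B²)(A² + B²), and A² − B² factors again.

(2s+1)(2s−1)(4s^2+1)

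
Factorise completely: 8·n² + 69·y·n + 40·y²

Group: 8·y·(5·y + 8·n) + n·(5·y + 8·n); both groups contain (5·y + 8·n).

(5·y + 8·n)·(8·y + n)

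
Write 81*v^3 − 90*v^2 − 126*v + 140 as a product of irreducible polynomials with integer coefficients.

Group as (81*v^3 − 126*v) + (−90*v^2 + 140) = 9*v*(9*v^2 − 14) − 10*(9*v^2 − 14).
Both groups share the factor (9*v^2 − 14).

(9*v − 10)*(9*v^2 − 14)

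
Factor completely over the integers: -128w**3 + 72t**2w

Factor out 8w, leaving 9t**2 - 16w**2, which is a difference of two squares.

8w(3t + 4w)(3t - 4w)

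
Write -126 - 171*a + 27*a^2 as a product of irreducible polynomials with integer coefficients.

9*(3*a + 2)*(a - 7)

Pull out the common factor 9, then factor the remaining trinomial.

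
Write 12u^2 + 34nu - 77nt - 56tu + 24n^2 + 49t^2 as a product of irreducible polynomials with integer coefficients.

(3n - 7t + 2u)(8n - 7t + 6u)

Group: 3n(8n - 7t + 6u) + (-7t + 2u)(8n - 7t + 6u); both groups contain (8n - 7t + 6u).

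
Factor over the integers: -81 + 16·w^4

Write as (4·w^2)² − (9)², then factor 4·w^2 - 9 once more.

(2·w + 3)·(2·w - 3)·(4·w^2 + 9)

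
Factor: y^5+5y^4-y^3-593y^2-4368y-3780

(y+1)(y+6)(y-9)(y^2+7y+70)

By the rational root theorem, y = 9 is a root, so (y-9) is a factor; dividing leaves y^4+14y^3+125y^2+532y+420.
Next, y = -1 is a root, giving the factor (y+1) and quotient y^3+13y^2+112y+420.
Then y = -6 is a root, giving the factor (y+6) and quotient y^2+7y+70.
The quadratic y^2+7y+70 has discriminant -231 < 0 and is irreducible over ℤ.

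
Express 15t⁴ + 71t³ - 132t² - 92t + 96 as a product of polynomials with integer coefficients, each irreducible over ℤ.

By the rational root theorem, t = -6 is a root, so (t + 6) divides it; the quotient is 15t³ - 19t² - 18t + 16.
Next, t = 8/5 is a root, giving the factor (5t - 8) and quotient 3t² + t - 2.
The remaining quadratic factors as (3t - 2)(t + 1).

(3t - 2)(5t - 8)(t + 1)(t + 6)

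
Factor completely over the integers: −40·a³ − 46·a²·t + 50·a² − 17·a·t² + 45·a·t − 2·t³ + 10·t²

−(2·a + t)·(4·a + t − 5)·(5·a + 2·t)

Group: 4·a·(−10·a² − 9·a·t − 2·t²) + (t − 5)·(−10·a² − 9·a·t − 2·t²); both groups contain (−10·a² − 9·a·t − 2·t²), so (4·a + t − 5) is a factor with cofactor −10·a² − 9·a·t − 2·t².
The cofactor groups again: −10·a² − 9·a·t − 2·t² = −5·a·(2·a + t) − 2·t·(2·a + t); both groups contain (2·a + t), giving −(5·a + 2·t)·(2·a + t).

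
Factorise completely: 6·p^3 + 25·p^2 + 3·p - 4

(2·p + 1)·(3·p - 1)·(p + 4)

Testing divisors of the constant over divisors of the leading coefficient, p = 1/3 is a root, so (3·p - 1) is a factor; dividing leaves 2·p^2 + 9·p + 4.
The remaining quadratic factors as (2·p + 1)(p + 4).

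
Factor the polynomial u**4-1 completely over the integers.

(u+1)(u-1)(u**2+1)

(u)⁴ − (1)⁴ = ((u)² − (1)²)((u)² + (1)²); the first factor splits again, the second (u**2+1) is irreducible.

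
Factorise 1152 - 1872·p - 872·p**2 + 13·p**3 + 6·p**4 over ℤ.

(2·p - 1)·(3·p + 8)·(p + 12)·(p - 12)

By the rational root theorem, p = 1/2 is a root, giving the factor (2·p - 1) and quotient 3·p**3 + 8·p**2 - 432·p - 1152.
Continuing, p = -8/3 is a root, so (3·p + 8) divides it; the quotient is p**2 - 144.
The remaining quadratic factors as (p - 12)(p + 12).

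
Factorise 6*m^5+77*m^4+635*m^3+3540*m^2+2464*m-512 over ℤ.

Among the possible rational roots, m = -1 is a root, so (m+1) divides it; the quotient is 6*m^4+71*m^3+564*m^2+2976*m-512.
Next, m = -8 is a root, so (m+8) is a factor; dividing leaves 6*m^3+23*m^2+380*m-64.
Continuing, m = 1/6 is a root, giving the factor (6*m-1) and quotient m^2+4*m+64.
The quadratic m^2+4*m+64 has discriminant -240 < 0 and is irreducible over ℤ.

(6*m-1)*(m+1)*(m+8)*(m^2+4*m+64)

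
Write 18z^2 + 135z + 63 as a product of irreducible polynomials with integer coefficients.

9(2z + 1)(z + 7)

Pull out the common factor 9, then factor the remaining trinomial.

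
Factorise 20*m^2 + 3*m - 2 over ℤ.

Need a pair with product 20·(-2) = -40 and sum 3: that's -5 and 8.
Split the middle term: 20*m^2 - 5*m + 8*m - 2 = 5*m*(4*m - 1) + 2*(4*m - 1).

(4*m - 1)*(5*m + 2)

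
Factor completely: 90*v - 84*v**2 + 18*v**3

Pull out the common factor 6*v, then factor the remaining trinomial.

6*v*(3*v - 5)*(v - 3)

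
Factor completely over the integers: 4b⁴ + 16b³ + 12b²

Pull out the common factor 4b², then factor the remaining trinomial.

4b²(b + 1)(b + 3)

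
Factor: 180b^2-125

Every term has a factor of 5. Then 36b^2-25 = (6b)² − (5)².

5(6b+5)(6b-5)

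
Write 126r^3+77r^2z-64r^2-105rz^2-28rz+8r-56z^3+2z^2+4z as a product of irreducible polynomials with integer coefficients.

Group: 2r(63r^2+7rz-32r-56z^2+2z+4) + z(63r^2+7rz-32r-56z^2+2z+4); both groups contain (63r^2+7rz-32r-56z^2+2z+4), so (2r+z) is a factor with cofactor 63r^2+7rz-32r-56z^2+2z+4.
The cofactor groups again: 63r^2+7rz-32r-56z^2+2z+4 = 7r(9r-8z-2) + (7z-2)(9r-8z-2); both groups contain (9r-8z-2), giving (7r+7z-2)(9r-8z-2).

(2r+z)(7r+7z-2)(9r-8z-2)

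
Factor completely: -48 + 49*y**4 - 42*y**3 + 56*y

(7*y - 6)*(7*y**3 + 8)

Group as (49*y**4 + 56*y) + (-42*y**3 - 48) = 7*y*(7*y**3 + 8) - 6*(7*y**3 + 8).
Both groups share the factor (7*y**3 + 8).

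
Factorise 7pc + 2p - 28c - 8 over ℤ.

(7c + 2)(p - 4)

Group as (7pc + 2p) + (-28c - 8) = p(7c + 2) - 4(7c + 2).
Both groups share the factor (7c + 2).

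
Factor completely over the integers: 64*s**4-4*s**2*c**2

Factor out 4*s**2, leaving 16*s**2-c**2, which is a difference of two squares.

4*s**2*(4*s-c)*(4*s+c)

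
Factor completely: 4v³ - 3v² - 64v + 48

(4v - 3)(v + 4)(v - 4)

Among the possible rational roots, v = -4 is a root, giving the factor (v + 4) and quotient 4v² - 19v + 12.
The remaining quadratic factors as (v - 4)(4v - 3).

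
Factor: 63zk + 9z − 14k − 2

Group as (63zk + 9z) + (−14k − 2) = 9z(7k + 1) − 2(7k + 1).
Both groups share the factor (7k + 1).

(7k + 1)(9z − 2)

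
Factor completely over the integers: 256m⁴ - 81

Write as (16m²)² − (9)², then factor 16m² - 9 once more.

(4m + 3)(4m - 3)(16m² + 9)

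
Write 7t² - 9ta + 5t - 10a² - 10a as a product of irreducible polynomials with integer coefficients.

Group: 7t(t - 2a) + (5a + 5)(t - 2a); both groups contain (t - 2a).

(t - 2a)(7t + 5a + 5)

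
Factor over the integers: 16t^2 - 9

(4t + 3)(4t - 3)

Need a pair with product 16·(-9) = -144 and sum 0: that's 12 and -12.
Split the middle term: 16t^2 + 12t - 12t - 9 = 4t(4t + 3) - 3(4t + 3).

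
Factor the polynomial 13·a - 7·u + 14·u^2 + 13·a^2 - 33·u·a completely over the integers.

Group: 7·u·(2·u - a - 1) - 13·a·(2·u - a - 1); both groups contain (2·u - a - 1).

(7·u - 13·a)·(2·u - a - 1)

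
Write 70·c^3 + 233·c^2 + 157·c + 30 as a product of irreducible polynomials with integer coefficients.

(2·c + 5)·(5·c + 2)·(7·c + 3)

By the rational root theorem, c = −3/7 is a root, giving the factor (7·c + 3) and quotient 10·c^2 + 29·c + 10.
The remaining quadratic factors as (5·c + 2)(2·c + 5).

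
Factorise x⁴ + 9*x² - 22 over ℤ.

(x² + 11)*(x² - 2)

Substitute u = x² to get a quadratic in u, then factor.
x² - 2 is irreducible over ℤ (2 is not a perfect square).
x² + 11 is irreducible over ℤ (always positive, so no real roots).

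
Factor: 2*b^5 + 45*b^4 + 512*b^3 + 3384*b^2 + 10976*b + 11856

Trying the rational-root candidates, b = −2 is a root, so (b + 2) is a factor; dividing leaves 2*b^4 + 41*b^3 + 430*b^2 + 2524*b + 5928.
Continuing, b = −13/2 is a root, so (2*b + 13) divides it; the quotient is b^3 + 14*b^2 + 124*b + 456.
Continuing, b = −6 is a root, giving the factor (b + 6) and quotient b^2 + 8*b + 76.
The quadratic b^2 + 8*b + 76 has discriminant −240 < 0 and is irreducible over ℤ.

(2*b + 13)*(b + 2)*(b + 6)*(b^2 + 8*b + 76)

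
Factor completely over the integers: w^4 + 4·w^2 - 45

Substitute u = w^2 to get a quadratic in u, then factor.
w^2 - 5 is irreducible over ℤ (5 is not a perfect square).
w^2 + 9 is irreducible over ℤ (sum of squares).

(w^2 + 9)·(w^2 - 5)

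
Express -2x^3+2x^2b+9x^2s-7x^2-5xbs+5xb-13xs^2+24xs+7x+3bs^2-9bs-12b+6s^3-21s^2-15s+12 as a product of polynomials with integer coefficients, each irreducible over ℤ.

-(2x-3s-3)(x-b-2s+1)(x-s+4)

Group: 2x(-x^2+xb+3xs-5x-bs+4b-2s^2+9s-4) + (-3s-3)(-x^2+xb+3xs-5x-bs+4b-2s^2+9s-4); both groups contain (-x^2+xb+3xs-5x-bs+4b-2s^2+9s-4), so (2x-3s-3) is a factor with cofactor -x^2+xb+3xs-5x-bs+4b-2s^2+9s-4.
The cofactor groups again: -x^2+xb+3xs-5x-bs+4b-2s^2+9s-4 = -x(x-b-2s+1) + (s-4)(x-b-2s+1); both groups contain (x-b-2s+1), giving -(x-s+4)(x-b-2s+1).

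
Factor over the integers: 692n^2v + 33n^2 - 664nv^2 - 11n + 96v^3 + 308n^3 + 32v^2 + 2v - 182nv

Group: 4n(77n^2 - 58nv - 11n + 8v^2 + 2v) + (12v + 1)(77n^2 - 58nv - 11n + 8v^2 + 2v); both groups contain (77n^2 - 58nv - 11n + 8v^2 + 2v), so (4n + 12v + 1) is a factor with cofactor 77n^2 - 58nv - 11n + 8v^2 + 2v.
The cofactor groups again: 77n^2 - 58nv - 11n + 8v^2 + 2v = 7n(11n - 2v) + (-4v - 1)(11n - 2v); both groups contain (11n - 2v), giving (7n - 4v - 1)(11n - 2v).

(11n - 2v)(4n + 12v + 1)(7n - 4v - 1)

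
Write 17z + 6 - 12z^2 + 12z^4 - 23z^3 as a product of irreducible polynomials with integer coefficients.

(3z + 1)(4z + 3)(z - 1)(z - 2)

By the rational root theorem, z = 2 is a root, so (z - 2) divides it; the quotient is 12z^3 + z^2 - 10z - 3.
Next, z = -1/3 is a root, giving the factor (3z + 1) and quotient 4z^2 - z - 3.
The remaining quadratic factors as (z - 1)(4z + 3).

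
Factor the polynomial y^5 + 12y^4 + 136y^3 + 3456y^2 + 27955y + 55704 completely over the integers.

Trying the rational-root candidates, y = -8 is a root, so (y + 8) divides it; the quotient is y^4 + 4y^3 + 104y^2 + 2624y + 6963.
Next, y = -3 is a root, giving the factor (y + 3) and quotient y^3 + y^2 + 101y + 2321.
Then y = -11 is a root, giving the factor (y + 11) and quotient y^2 - 10y + 211.
The quadratic y^2 - 10y + 211 has discriminant -744 < 0 and is irreducible over ℤ.

(y + 11)(y + 3)(y + 8)(y^2 - 10y + 211)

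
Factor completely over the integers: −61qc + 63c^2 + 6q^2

(6q − 7c)(q − 9c)

Group: 6q(q − 9c) − 7c(q − 9c); both groups contain (q − 9c).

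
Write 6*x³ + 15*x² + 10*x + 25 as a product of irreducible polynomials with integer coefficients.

(2*x + 5)*(3*x² + 5)

Group as (6*x³ + 10*x) + (15*x² + 25) = 2*x*(3*x² + 5) + 5*(3*x² + 5).
Both groups share the factor (3*x² + 5).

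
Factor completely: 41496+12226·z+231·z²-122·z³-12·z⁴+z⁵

(z+4)·(z-13)·(z-14)·(z²+11·z+57)

By the rational root theorem, z = 13 is a root, giving the factor (z-13) and quotient z⁴+z³-109·z²-1186·z-3192.
Next, z = 14 is a root, so (z-14) is a factor; dividing leaves z³+15·z²+101·z+228.
Next, z = -4 is a root, giving the factor (z+4) and quotient z²+11·z+57.
The quadratic z²+11·z+57 has discriminant -107 < 0 and is irreducible over ℤ.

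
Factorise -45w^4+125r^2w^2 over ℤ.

5w^2(5r+3w)(5r-3w)

Pull out the common factor 5w^2; 25r^2-9w^2 is a difference of squares.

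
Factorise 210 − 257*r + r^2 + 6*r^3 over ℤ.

By the rational root theorem, r = 6 is a root, giving the factor (r − 6) and quotient 6*r^2 + 37*r − 35.
The remaining quadratic factors as (r + 7)(6*r − 5).

(6*r − 5)*(r + 7)*(r − 6)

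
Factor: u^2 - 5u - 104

Two integers with product -104 and sum -5 are 8 and -13.

(u + 8)(u - 13)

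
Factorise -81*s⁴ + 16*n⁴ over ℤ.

(2*n + 3*s)*(2*n - 3*s)*(4*n² + 9*s²)

(2*n)⁴ − (3*s)⁴ = ((2*n)² − (3*s)²)((2*n)² + (3*s)²); the first factor splits again, the second (4*n² + 9*s²) is irreducible.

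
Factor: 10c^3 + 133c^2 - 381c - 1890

(2c - 9)(5c + 14)(c + 15)

Trying the rational-root candidates, c = -14/5 is a root, so (5c + 14) is a factor; dividing leaves 2c^2 + 21c - 135.
The remaining quadratic factors as (2c - 9)(c + 15).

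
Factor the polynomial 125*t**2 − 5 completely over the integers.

Pull out the common factor 5; 25*t**2 − 1 is a difference of squares.

5*(5*t + 1)*(5*t − 1)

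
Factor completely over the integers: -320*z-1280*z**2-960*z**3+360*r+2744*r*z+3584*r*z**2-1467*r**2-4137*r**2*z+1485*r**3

Group: 9*r*(165*r**2-313*r*z-163*r+120*z**2+160*z+40) - 8*z*(165*r**2-313*r*z-163*r+120*z**2+160*z+40); both groups contain (165*r**2-313*r*z-163*r+120*z**2+160*z+40), so (9*r-8*z) is a factor with cofactor 165*r**2-313*r*z-163*r+120*z**2+160*z+40.
The cofactor groups again: 165*r**2-313*r*z-163*r+120*z**2+160*z+40 = 11*r*(15*r-8*z-8) + (-15*z-5)*(15*r-8*z-8); both groups contain (15*r-8*z-8), giving (11*r-15*z-5)*(15*r-8*z-8).

(11*r-15*z-5)*(15*r-8*z-8)*(9*r-8*z)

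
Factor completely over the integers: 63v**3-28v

Pull out the common factor 7v; 9v**2-4 is a difference of squares.

7v(3v+2)(3v-2)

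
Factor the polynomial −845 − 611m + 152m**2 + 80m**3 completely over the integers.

(4m + 13)(4m + 5)(5m − 13)

By the rational root theorem, m = −13/4 is a root, so (4m + 13) divides it; the quotient is 20m**2 − 27m − 65.
The remaining quadratic factors as (4m + 5)(5m − 13).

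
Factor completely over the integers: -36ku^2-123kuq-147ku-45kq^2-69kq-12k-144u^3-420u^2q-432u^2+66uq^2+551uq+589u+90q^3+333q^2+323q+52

Group: 12u(-3ku-9kq-12k-12u^2-30uq-35u+18q^2+63q+52) + (5q+1)(-3ku-9kq-12k-12u^2-30uq-35u+18q^2+63q+52); both groups contain (-3ku-9kq-12k-12u^2-30uq-35u+18q^2+63q+52), so (12u+5q+1) is a factor with cofactor -3ku-9kq-12k-12u^2-30uq-35u+18q^2+63q+52.
The cofactor groups again: -3ku-9kq-12k-12u^2-30uq-35u+18q^2+63q+52 = -3k(u+3q+4) + (-12u+6q+13)(u+3q+4); both groups contain (u+3q+4), giving -(3k+12u-6q-13)(u+3q+4).

-(3k+12u-6q-13)(u+3q+4)(12u+5q+1)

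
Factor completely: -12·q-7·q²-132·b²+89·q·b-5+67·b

Group: -q·(7·q-12·b+5) + (11·b-1)·(7·q-12·b+5); both groups contain (7·q-12·b+5).

-(q-11·b+1)·(7·q-12·b+5)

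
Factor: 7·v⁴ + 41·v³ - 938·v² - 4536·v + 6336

Among the possible rational roots, v = -12 is a root, so (v + 12) is a factor; dividing leaves 7·v³ - 43·v² - 422·v + 528.
Then v = -6 is a root, so (v + 6) is a factor; dividing leaves 7·v² - 85·v + 88.
The remaining quadratic factors as (v - 11)(7·v - 8).

(7·v - 8)·(v + 12)·(v + 6)·(v - 11)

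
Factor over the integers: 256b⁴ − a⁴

(4b)⁴ − (a)⁴ = ((4b)² − (a)²)((4b)² + (a)²); the first factor splits again, the second (16b² + a²) is irreducible.

(4b − a)(4b + a)(16b² + a²)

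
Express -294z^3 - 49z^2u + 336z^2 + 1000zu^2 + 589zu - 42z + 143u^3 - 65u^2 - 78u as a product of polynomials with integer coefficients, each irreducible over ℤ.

-(6z - 11u - 6)(7z + 13u)(7z + u - 1)

Group: 7z(-42z^2 - zu + 42z + 143u^2 + 78u) + (u - 1)(-42z^2 - zu + 42z + 143u^2 + 78u); both groups contain (-42z^2 - zu + 42z + 143u^2 + 78u), so (7z + u - 1) is a factor with cofactor -42z^2 - zu + 42z + 143u^2 + 78u.
The cofactor groups again: -42z^2 - zu + 42z + 143u^2 + 78u = -6z(7z + 13u) + (11u + 6)(7z + 13u); both groups contain (7z + 13u), giving -(6z - 11u - 6)(7z + 13u).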